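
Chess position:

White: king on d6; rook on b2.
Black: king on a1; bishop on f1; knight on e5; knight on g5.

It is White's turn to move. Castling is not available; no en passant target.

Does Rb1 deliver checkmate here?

After Rb1: black king on a1; in check: yes, from the white rook on b1.
Black has 2 legal replies: Ka2, Kxb1.
In check but a legal move exists → not checkmate.

no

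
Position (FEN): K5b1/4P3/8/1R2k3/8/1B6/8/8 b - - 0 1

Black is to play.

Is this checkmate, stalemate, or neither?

Black to move; black king on e5.
In check: yes, from the white rook on b5.
King squares — d4: available; e4: available; f4: available; d5: attacked by Bb3; f5: attacked by Rb5; d6: available; e6: attacked by Bb3; f6: available.
Legal moves for Black: Kf6, Kd6, Kf4, Ke4, Kd4, Bd5+.
Black is in check but has 6 legal moves → neither.

neither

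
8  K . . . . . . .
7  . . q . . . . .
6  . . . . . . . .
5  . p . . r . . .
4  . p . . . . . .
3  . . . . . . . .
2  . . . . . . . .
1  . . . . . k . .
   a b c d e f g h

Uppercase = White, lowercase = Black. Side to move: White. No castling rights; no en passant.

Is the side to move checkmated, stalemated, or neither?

stalemate

White to move; white king on a8.
In check: no.
King squares — a7: attacked by Qc7; b7: attacked by Qc7; b8: attacked by Qc7.
Legal moves for White: none.
Not in check and no legal moves → stalemate.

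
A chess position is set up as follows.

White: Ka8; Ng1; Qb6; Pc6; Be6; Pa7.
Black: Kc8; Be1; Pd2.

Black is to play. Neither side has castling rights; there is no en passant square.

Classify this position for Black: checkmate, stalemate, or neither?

checkmate

Black to move; black king on c8.
In check: yes, from the white bishop on e6.
King squares — b7: attacked by Qb6; c7: attacked by Qb6; d7: attacked by Pc6; b8: attacked by Qb6; d8: attacked by Qb6.
Legal moves for Black: none.
In check with no legal moves → checkmate.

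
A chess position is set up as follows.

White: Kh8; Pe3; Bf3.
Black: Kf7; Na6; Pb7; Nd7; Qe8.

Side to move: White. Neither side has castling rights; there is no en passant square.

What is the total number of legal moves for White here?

White to move; king on h8.
In check: yes, from the black queen on e8.
Legal moves: Kh7.
Count: 1.

1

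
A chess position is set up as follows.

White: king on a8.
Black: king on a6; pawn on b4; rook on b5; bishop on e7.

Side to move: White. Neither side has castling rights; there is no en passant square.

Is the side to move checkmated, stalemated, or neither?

stalemate

White to move; white king on a8.
In check: no.
King squares — a7: attacked by Ka6; b7: attacked by Rb5; b8: attacked by Rb5.
Legal moves for White: none.
Not in check and no legal moves → stalemate.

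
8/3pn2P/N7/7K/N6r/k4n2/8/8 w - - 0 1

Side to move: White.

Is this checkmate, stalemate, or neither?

checkmate

White to move; white king on h5.
In check: yes, from the black rook on h4.
King squares — g4: attacked by Rh4; h4: attacked by Nf3; g5: attacked by Nf3; g6: attacked by Ne7; h6: attacked by Rh4.
Legal moves for White: none.
In check with no legal moves → checkmate.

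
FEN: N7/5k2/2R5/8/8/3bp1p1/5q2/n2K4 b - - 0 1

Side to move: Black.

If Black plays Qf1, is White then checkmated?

yes

After Qf1: white king on d1; in check: yes, from the black queen on f1.
King squares — c1: attacked by Qf1; e1: attacked by Qf1; c2: attacked by Na1; d2: attacked by Pe3; e2: attacked by Qf1.
White has no legal moves → checkmate.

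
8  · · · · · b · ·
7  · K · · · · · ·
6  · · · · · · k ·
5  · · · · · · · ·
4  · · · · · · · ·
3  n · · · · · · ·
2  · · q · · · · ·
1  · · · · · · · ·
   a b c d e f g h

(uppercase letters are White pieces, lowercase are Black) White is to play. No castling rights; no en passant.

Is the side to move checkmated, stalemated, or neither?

White to move; white king on b7.
In check: no.
Legal moves for White: Kb8, Ka8, Ka7, Kb6, Ka6.
White has 5 legal moves and is not in check → neither.

neither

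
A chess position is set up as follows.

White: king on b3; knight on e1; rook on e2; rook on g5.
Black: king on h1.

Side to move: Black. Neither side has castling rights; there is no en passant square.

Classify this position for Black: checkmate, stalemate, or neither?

Black to move; black king on h1.
In check: no.
King squares — g1: attacked by Rg5; g2: attacked by Ne1; h2: attacked by Re2.
Legal moves for Black: none.
Not in check and no legal moves → stalemate.

stalemate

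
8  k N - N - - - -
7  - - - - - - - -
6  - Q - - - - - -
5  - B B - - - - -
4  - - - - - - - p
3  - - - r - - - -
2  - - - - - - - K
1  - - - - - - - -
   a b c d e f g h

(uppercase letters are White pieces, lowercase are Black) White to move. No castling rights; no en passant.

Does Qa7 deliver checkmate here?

yes

After Qa7: black king on a8; in check: yes, from the white queen on a7.
King squares — a7: attacked by Bc5; b7: attacked by Qa7; b8: attacked by Qa7.
Black has no legal moves → checkmate.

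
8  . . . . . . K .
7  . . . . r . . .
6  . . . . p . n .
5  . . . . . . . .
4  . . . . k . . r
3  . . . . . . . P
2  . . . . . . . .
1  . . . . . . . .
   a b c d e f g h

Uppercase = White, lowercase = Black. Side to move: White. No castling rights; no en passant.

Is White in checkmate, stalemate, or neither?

stalemate

White to move; white king on g8.
In check: no.
King squares — f7: attacked by Re7; g7: attacked by Re7; h7: attacked by Rh4; f8: attacked by Ng6; h8: attacked by Rh4.
Legal moves for White: none.
Not in check and no legal moves → stalemate.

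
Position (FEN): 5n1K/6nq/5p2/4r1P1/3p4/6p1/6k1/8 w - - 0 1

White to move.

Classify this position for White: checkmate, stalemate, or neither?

White to move; white king on h8.
In check: yes, from the black queen on h7.
King squares — g7: attacked by Qh7; h7: attacked by Nf8; g8: attacked by Qh7.
Legal moves for White: none.
In check with no legal moves → checkmate.

checkmate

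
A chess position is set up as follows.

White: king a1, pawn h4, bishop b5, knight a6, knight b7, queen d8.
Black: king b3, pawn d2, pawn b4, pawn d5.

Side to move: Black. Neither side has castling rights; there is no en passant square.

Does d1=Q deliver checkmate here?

After d1=Q: white king on a1; in check: yes, from the black queen on d1.
King squares — b1: attacked by Qd1; a2: attacked by Kb3; b2: attacked by Kb3.
White has no legal moves → checkmate.

yes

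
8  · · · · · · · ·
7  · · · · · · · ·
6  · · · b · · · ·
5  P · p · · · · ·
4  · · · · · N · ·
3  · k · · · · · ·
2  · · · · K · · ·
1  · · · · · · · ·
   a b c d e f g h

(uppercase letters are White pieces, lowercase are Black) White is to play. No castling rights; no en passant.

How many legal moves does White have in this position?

White to move; king on e2.
In check: no.
Legal moves: Ng6, Ne6, Nh5, Nd5, Nh3, Nd3, Ng2, Kf3, Ke3, Kd3, Kf2, Kd2, Kf1, Ke1, Kd1, a6.
Count: 16.

16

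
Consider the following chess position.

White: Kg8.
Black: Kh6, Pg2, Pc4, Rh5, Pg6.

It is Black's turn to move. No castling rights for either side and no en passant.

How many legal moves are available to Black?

Black to move; king on h6.
In check: no.
Legal moves: Kg5, Rg5, Rf5, Re5, Rd5, Rc5, Rb5, Ra5, Rh4, Rh3, Rh2, Rh1, g5, c3, g1=Q, g1=R, g1=B, g1=N.
Count: 18.

18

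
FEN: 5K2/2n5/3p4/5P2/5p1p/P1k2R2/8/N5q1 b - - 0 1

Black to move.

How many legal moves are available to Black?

Black to move; king on c3.
In check: yes, from the white rook on f3.
Legal moves: Kd4, Kc4, Kd2, Kb2, Qe3.
Count: 5.

5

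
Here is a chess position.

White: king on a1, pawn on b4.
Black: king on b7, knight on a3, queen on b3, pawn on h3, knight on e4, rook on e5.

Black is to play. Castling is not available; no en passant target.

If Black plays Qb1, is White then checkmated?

After Qb1: white king on a1; in check: yes, from the black queen on b1.
King squares — b1: attacked by Na3; a2: attacked by Qb1; b2: attacked by Qb1.
White has no legal moves → checkmate.

yes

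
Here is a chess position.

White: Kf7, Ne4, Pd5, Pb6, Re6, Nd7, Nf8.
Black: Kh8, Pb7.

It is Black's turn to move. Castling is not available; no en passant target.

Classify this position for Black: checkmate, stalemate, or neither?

stalemate

Black to move; black king on h8.
In check: no.
King squares — g7: attacked by Kf7; h7: attacked by Nf8; g8: attacked by Kf7.
Legal moves for Black: none.
Not in check and no legal moves → stalemate.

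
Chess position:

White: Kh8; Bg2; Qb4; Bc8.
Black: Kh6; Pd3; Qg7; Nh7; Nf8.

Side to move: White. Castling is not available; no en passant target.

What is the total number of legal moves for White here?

0

White to move; king on h8.
In check: yes, from the black queen on g7.
Legal moves: none.
Count: 0.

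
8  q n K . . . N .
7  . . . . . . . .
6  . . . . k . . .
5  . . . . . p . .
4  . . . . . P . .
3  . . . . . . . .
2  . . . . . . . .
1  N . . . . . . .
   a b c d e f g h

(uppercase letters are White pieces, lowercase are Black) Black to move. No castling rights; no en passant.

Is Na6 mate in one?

After Na6: white king on c8; in check: yes, from the black queen on a8.
King squares — b7: attacked by Qa8; c7: attacked by Na6; d7: attacked by Ke6; b8: attacked by Na6; d8: attacked by Qa8.
White has no legal moves → checkmate.

yes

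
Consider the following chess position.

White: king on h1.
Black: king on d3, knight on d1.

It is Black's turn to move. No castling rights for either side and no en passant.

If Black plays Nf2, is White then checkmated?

no

After Nf2: white king on h1; in check: yes, from the black knight on f2.
White has 3 legal replies: Kh2, Kg2, Kg1.
In check but a legal move exists → not checkmate.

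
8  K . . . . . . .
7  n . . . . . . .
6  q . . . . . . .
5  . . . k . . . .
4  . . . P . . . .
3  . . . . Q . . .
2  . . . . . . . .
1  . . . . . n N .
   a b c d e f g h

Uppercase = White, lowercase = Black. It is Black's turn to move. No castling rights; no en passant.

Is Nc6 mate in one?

yes

After Nc6: white king on a8; in check: yes, from the black queen on a6.
King squares — a7: attacked by Qa6; b7: attacked by Qa6; b8: attacked by Nc6.
White has no legal moves → checkmate.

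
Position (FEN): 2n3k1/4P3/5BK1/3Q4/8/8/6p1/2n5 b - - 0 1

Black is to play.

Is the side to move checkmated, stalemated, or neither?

checkmate

Black to move; black king on g8.
In check: yes, from the white queen on d5.
King squares — f7: attacked by Qd5; g7: attacked by Bf6; h7: attacked by Kg6; f8: attacked by Pe7; h8: attacked by Bf6.
Legal moves for Black: none.
In check with no legal moves → checkmate.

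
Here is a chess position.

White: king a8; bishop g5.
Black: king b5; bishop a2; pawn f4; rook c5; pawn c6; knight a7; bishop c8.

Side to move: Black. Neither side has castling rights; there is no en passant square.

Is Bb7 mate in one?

After Bb7: white king on a8; in check: yes, from the black bishop on b7.
White has 3 legal replies: Kb8, Kxb7, Kxa7.
In check but a legal move exists → not checkmate.

no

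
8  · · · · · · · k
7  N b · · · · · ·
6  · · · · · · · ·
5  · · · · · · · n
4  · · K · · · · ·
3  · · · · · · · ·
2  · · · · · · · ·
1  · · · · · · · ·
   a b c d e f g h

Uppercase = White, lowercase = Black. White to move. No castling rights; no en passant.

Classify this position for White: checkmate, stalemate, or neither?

neither

White to move; white king on c4.
In check: no.
Legal moves for White: Nc8, Nc6, Nb5, Kc5, Kb5, Kd4, Kb4, Kd3, Kc3, Kb3.
White has 10 legal moves and is not in check → neither.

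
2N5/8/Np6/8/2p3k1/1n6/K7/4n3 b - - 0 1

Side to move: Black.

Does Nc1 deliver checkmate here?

no

After Nc1: white king on a2; in check: yes, from the black knight on c1.
White has 4 legal replies: Ka3, Kb2, Kb1, Ka1.
In check but a legal move exists → not checkmate.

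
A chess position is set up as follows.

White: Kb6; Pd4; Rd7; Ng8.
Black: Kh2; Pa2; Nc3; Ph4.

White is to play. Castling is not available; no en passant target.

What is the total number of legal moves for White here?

21

White to move; king on b6.
In check: no.
Legal moves: Ne7, Nh6, Nf6, Rd8, Rh7, Rg7, Rf7, Re7, Rc7, Rb7, Ra7, Rd6, Rd5, Kc7, Kb7, Ka7, Kc6, Ka6, Kc5, Ka5, d5.
Count: 21.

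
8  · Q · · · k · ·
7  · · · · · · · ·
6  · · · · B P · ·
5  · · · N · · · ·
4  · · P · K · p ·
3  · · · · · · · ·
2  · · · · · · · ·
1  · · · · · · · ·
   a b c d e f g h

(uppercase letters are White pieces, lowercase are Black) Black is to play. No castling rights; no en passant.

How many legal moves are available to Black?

0

Black to move; king on f8.
In check: yes, from the white queen on b8.
Legal moves: none.
Count: 0.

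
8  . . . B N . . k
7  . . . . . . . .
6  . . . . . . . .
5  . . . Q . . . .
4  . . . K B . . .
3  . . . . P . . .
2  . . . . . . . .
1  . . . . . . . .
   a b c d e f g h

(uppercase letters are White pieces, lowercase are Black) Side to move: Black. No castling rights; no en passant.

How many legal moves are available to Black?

0

Black to move; king on h8.
In check: no.
Legal moves: none.
Count: 0.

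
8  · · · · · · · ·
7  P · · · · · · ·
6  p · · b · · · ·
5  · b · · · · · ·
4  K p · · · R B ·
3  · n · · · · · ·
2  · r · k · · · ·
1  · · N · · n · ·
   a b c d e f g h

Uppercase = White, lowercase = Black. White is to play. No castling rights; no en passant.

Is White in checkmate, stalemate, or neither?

checkmate

White to move; white king on a4.
In check: yes, from the black bishop on b5.
King squares — a3: attacked by Pb4; b3: attacked by Rb2; b4: attacked by Bd6; a5: attacked by Nb3; b5: attacked by Pa6.
Legal moves for White: none.
In check with no legal moves → checkmate.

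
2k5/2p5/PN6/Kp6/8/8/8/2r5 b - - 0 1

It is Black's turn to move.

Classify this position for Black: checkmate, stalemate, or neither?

Black to move; black king on c8.
In check: yes, from the white knight on b6.
Legal moves for Black: Kd8, Kb8, cxb6+.
Black is in check but has 3 legal moves → neither.

neither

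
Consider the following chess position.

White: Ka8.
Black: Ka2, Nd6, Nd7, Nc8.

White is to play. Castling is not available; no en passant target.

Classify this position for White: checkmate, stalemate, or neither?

White to move; white king on a8.
In check: no.
King squares — a7: attacked by Nc8; b7: attacked by Nd6; b8: attacked by Nd7.
Legal moves for White: none.
Not in check and no legal moves → stalemate.

stalemate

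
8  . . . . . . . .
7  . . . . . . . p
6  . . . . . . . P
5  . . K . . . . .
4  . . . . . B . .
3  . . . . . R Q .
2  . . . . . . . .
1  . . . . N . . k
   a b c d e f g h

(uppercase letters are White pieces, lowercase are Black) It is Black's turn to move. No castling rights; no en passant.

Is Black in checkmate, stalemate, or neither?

stalemate

Black to move; black king on h1.
In check: no.
King squares — g1: attacked by Qg3; g2: attacked by Ne1; h2: attacked by Qg3.
Legal moves for Black: none.
Not in check and no legal moves → stalemate.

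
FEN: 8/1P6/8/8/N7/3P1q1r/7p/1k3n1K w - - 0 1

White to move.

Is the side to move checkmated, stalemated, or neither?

White to move; white king on h1.
In check: yes, from the black queen on f3.
King squares — g1: attacked by Ph2; g2: attacked by Qf3; h2: attacked by Nf1.
Legal moves for White: none.
In check with no legal moves → checkmate.

checkmate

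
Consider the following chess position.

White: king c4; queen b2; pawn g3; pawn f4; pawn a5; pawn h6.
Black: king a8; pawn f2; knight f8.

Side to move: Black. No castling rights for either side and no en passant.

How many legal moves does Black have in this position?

9

Black to move; king on a8.
In check: no.
Legal moves: Nh7, Nd7, Ng6, Ne6, Ka7, f1=Q+, f1=R, f1=B+, f1=N.
Count: 9.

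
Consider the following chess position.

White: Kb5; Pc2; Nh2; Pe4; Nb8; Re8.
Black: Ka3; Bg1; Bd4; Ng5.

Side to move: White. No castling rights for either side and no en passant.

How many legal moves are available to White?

White to move; king on b5.
In check: no.
Legal moves: Rh8, Rg8, Rf8, Rd8, Rc8, Re7, Re6, Re5, Nd7, Nc6, Na6, Kc6, Ka6, Ka5, Kc4, Ng4, Nf3, Nf1, e5, c3, c4.
Count: 21.

21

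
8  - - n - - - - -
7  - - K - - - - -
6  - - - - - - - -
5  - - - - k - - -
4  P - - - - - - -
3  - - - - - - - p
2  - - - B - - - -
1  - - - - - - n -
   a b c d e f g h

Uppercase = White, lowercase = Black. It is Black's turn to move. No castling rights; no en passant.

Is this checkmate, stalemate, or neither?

Black to move; black king on e5.
In check: no.
Legal moves for Black: Ne7, Na7, Nd6, Nb6, Kf6, Ke6, Kf5, Kd5, Ke4, Kd4, Nf3, Ne2, h2.
Black has 13 legal moves and is not in check → neither.

neither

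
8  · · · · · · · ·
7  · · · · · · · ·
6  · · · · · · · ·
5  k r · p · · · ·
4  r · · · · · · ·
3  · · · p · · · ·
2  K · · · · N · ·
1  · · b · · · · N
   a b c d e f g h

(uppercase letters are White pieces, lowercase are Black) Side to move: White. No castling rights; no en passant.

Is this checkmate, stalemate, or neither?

White to move; white king on a2.
In check: yes, from the black rook on a4.
King squares — a1: attacked by Ra4; b1: attacked by Rb5; b2: attacked by Bc1; a3: attacked by Bc1; b3: attacked by Rb5.
Legal moves for White: none.
In check with no legal moves → checkmate.

checkmate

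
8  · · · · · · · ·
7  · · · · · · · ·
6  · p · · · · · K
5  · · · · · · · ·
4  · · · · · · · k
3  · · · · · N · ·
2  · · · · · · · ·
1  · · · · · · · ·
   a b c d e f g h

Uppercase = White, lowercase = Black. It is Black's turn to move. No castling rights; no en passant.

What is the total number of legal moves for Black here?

3

Black to move; king on h4.
In check: yes, from the white knight on f3.
Legal moves: Kg4, Kh3, Kg3.
Count: 3.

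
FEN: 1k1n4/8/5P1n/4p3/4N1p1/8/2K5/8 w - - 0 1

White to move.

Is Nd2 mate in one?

After Nd2: black king on b8; in check: no.
Black is not in check, so this cannot be checkmate.

no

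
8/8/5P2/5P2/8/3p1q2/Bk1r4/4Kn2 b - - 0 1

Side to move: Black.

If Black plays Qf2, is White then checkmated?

yes

After Qf2: white king on e1; in check: yes, from the black queen on f2.
King squares — d1: attacked by Rd2; f1: attacked by Qf2; d2: attacked by Nf1; e2: attacked by Rd2; f2: attacked by Rd2.
White has no legal moves → checkmate.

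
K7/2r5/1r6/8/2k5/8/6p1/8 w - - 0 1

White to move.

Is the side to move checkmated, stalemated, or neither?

stalemate

White to move; white king on a8.
In check: no.
King squares — a7: attacked by Rc7; b7: attacked by Rb6; b8: attacked by Rb6.
Legal moves for White: none.
Not in check and no legal moves → stalemate.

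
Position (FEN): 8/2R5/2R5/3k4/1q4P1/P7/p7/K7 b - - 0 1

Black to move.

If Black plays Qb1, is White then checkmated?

yes

After Qb1: white king on a1; in check: yes, from the black queen on b1.
King squares — b1: attacked by Pa2; a2: attacked by Qb1; b2: attacked by Qb1.
White has no legal moves → checkmate.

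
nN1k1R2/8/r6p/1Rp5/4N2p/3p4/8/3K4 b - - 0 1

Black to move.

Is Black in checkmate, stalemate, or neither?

neither

Black to move; black king on d8.
In check: yes, from the white rook on f8.
King squares — c7: available; d7: attacked by Nb8; e7: available; c8: attacked by Rf8; e8: attacked by Rf8.
Legal moves for Black: Ke7, Kc7.
Black is in check but has 2 legal moves → neither.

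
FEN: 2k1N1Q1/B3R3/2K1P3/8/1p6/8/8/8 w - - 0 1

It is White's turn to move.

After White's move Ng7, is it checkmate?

After Ng7: black king on c8; in check: yes, from the white queen on g8.
King squares — b7: attacked by Kc6; c7: attacked by Kc6; d7: attacked by Kc6; b8: attacked by Ba7; d8: attacked by Qg8.
Black has no legal moves → checkmate.

yes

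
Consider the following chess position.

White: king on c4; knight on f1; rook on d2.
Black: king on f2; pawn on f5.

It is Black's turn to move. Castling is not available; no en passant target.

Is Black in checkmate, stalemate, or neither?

Black to move; black king on f2.
In check: yes, from the white rook on d2.
King squares — e1: available; f1: available; g1: available; e2: attacked by Rd2; g2: attacked by Rd2; e3: attacked by Nf1; f3: available; g3: attacked by Nf1.
Legal moves for Black: Kf3, Kg1, Kxf1, Ke1.
Black is in check but has 4 legal moves → neither.

neither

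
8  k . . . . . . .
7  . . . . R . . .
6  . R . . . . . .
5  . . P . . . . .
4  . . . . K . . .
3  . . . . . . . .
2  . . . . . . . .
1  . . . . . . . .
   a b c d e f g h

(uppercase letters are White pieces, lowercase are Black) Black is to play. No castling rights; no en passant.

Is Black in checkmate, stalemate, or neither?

stalemate

Black to move; black king on a8.
In check: no.
King squares — a7: attacked by Re7; b7: attacked by Rb6; b8: attacked by Rb6.
Legal moves for Black: none.
Not in check and no legal moves → stalemate.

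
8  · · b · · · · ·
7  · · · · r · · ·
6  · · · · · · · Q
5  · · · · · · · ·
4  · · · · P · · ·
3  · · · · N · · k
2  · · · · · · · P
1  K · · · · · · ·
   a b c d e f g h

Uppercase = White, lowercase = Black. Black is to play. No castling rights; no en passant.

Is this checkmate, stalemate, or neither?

checkmate

Black to move; black king on h3.
In check: yes, from the white queen on h6.
King squares — g2: attacked by Ne3; h2: attacked by Qh6; g3: attacked by Ph2; g4: attacked by Ne3; h4: attacked by Qh6.
Legal moves for Black: none.
In check with no legal moves → checkmate.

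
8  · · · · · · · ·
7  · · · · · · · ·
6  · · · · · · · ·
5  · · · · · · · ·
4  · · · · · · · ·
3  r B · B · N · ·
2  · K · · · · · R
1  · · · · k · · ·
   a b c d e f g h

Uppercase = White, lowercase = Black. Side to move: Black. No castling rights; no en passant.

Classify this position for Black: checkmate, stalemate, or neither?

Black to move; black king on e1.
In check: yes, from the white knight on f3.
King squares — d1: attacked by Bb3; f1: attacked by Bd3; d2: attacked by Rh2; e2: attacked by Rh2; f2: attacked by Rh2.
Legal moves for Black: none.
In check with no legal moves → checkmate.

checkmate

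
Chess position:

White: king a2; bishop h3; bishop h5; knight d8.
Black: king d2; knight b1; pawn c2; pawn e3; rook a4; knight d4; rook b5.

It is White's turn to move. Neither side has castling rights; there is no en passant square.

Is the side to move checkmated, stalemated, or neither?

checkmate

White to move; white king on a2.
In check: yes, from the black rook on a4.
King squares — a1: attacked by Ra4; b1: attacked by Pc2; b2: attacked by Rb5; a3: attacked by Nb1; b3: attacked by Nd4.
Legal moves for White: none.
In check with no legal moves → checkmate.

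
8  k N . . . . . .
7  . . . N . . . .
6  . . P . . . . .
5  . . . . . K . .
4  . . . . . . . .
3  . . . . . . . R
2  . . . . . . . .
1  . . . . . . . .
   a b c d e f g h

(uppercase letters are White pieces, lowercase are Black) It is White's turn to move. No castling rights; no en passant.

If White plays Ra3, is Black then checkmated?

After Ra3: black king on a8; in check: yes, from the white rook on a3.
King squares — a7: attacked by Ra3; b7: attacked by Pc6; b8: attacked by Nd7.
Black has no legal moves → checkmate.

yes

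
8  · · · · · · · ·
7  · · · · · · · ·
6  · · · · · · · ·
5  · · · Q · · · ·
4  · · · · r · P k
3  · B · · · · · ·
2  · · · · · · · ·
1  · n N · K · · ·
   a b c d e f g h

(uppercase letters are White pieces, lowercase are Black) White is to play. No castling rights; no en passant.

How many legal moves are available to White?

White to move; king on e1.
In check: yes, from the black rook on e4.
Legal moves: Kf2, Kf1, Kd1, Qxe4, Ne2.
Count: 5.

5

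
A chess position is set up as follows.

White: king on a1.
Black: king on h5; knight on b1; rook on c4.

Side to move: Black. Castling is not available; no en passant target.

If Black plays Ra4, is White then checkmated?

no

After Ra4: white king on a1; in check: yes, from the black rook on a4.
White has 2 legal replies: Kb2, Kxb1.
In check but a legal move exists → not checkmate.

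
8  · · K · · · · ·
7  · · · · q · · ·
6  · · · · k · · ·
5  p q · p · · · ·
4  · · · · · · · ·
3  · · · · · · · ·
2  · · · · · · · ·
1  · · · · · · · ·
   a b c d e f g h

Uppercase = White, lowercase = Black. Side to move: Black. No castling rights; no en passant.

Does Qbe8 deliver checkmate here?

After Qbe8: white king on c8; in check: yes, from the black queen on e8.
King squares — b7: attacked by Qe7; c7: attacked by Qe7; d7: attacked by Ke6; b8: attacked by Qe8; d8: attacked by Qe7.
White has no legal moves → checkmate.

yes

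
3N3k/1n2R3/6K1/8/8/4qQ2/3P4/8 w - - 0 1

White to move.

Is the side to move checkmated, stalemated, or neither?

White to move; white king on g6.
In check: no.
Legal moves for White include: Nf7+, Nxb7, Ne6, Nc6, Re8+, Rh7+, Rg7, Rf7, Rd7, Rc7, Rxb7, Re6, Re5, Re4, Rxe3, Kf7, Kf6, Kh5, ... (list truncated; more exist).
White has legal moves and is not in check → neither.

neither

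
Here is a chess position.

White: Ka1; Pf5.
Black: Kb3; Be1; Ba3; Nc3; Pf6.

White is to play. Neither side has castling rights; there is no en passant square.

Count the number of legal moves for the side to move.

0

White to move; king on a1.
In check: no.
Legal moves: none.
Count: 0.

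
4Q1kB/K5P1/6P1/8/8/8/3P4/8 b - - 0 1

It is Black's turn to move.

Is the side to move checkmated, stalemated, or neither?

checkmate

Black to move; black king on g8.
In check: yes, from the white queen on e8.
King squares — f7: attacked by Pg6; g7: attacked by Bh8; h7: attacked by Pg6; f8: attacked by Pg7; h8: attacked by Pg7.
Legal moves for Black: none.
In check with no legal moves → checkmate.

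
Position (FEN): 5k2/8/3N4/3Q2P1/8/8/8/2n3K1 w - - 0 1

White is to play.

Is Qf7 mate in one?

After Qf7: black king on f8; in check: yes, from the white queen on f7.
King squares — e7: attacked by Qf7; f7: attacked by Nd6; g7: attacked by Qf7; e8: attacked by Nd6; g8: attacked by Qf7.
Black has no legal moves → checkmate.

yes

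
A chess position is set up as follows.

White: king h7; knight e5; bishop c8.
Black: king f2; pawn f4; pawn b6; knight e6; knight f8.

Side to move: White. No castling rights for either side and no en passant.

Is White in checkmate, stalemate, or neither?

White to move; white king on h7.
In check: yes, from the black knight on f8.
Legal moves for White: Kh8, Kg8, Kh6.
White is in check but has 3 legal moves → neither.

neither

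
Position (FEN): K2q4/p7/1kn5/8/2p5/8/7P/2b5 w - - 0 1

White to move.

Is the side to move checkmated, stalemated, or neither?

White to move; white king on a8.
In check: yes, from the black queen on d8.
King squares — a7: attacked by Kb6; b7: attacked by Kb6; b8: attacked by Nc6.
Legal moves for White: none.
In check with no legal moves → checkmate.

checkmate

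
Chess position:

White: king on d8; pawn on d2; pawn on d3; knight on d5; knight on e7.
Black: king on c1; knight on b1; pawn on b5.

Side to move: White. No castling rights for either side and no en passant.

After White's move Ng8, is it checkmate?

After Ng8: black king on c1; in check: no.
Black is not in check, so this cannot be checkmate.

no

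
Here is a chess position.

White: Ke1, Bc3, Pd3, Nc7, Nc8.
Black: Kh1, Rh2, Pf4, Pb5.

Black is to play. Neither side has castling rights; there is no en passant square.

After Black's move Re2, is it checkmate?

no

After Re2: white king on e1; in check: yes, from the black rook on e2.
White has 3 legal replies: Kxe2, Kf1, Kd1.
In check but a legal move exists → not checkmate.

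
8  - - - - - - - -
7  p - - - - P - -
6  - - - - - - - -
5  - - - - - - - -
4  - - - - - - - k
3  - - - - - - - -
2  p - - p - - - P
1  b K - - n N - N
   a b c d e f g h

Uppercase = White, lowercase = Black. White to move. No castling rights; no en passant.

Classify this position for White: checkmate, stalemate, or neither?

neither

White to move; white king on b1.
In check: yes, from the black pawn on a2.
Legal moves for White: Kxa2, Kxa1.
White is in check but has 2 legal moves → neither.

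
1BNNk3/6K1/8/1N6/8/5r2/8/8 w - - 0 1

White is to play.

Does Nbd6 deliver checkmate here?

After Nbd6: black king on e8; in check: yes, from the white knight on d6.
Black has 2 legal replies: Kxd8, Kd7.
In check but a legal move exists → not checkmate.

no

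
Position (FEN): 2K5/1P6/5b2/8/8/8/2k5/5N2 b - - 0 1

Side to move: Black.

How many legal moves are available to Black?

18

Black to move; king on c2.
In check: no.
Legal moves: Bh8, Bd8, Bg7, Be7, Bg5, Be5, Bh4, Bd4, Bc3, Bb2, Ba1, Kd3, Kc3, Kb3, Kb2, Kd1, Kc1, Kb1.
Count: 18.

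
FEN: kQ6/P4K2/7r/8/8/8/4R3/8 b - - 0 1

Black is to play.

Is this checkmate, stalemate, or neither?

checkmate

Black to move; black king on a8.
In check: yes, from the white queen on b8.
King squares — a7: attacked by Qb8; b7: attacked by Qb8; b8: attacked by Pa7.
Legal moves for Black: none.
In check with no legal moves → checkmate.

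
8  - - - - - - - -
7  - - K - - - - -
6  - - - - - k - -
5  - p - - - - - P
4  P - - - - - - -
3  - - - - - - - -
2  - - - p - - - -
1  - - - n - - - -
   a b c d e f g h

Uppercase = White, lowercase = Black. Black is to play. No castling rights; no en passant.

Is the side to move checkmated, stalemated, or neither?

neither

Black to move; black king on f6.
In check: no.
Legal moves for Black: Kg7, Kf7, Ke7, Ke6, Kg5, Kf5, Ke5, Ne3, Nc3, Nf2, Nb2, bxa4, b4.
Black has 13 legal moves and is not in check → neither.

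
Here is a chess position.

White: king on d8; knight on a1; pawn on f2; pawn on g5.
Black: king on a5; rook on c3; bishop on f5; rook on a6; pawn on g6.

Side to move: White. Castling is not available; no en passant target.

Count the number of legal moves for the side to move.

White to move; king on d8.
In check: no.
Legal moves: Ke8, Ke7, Nb3+, Nc2, f3, f4.
Count: 6.

6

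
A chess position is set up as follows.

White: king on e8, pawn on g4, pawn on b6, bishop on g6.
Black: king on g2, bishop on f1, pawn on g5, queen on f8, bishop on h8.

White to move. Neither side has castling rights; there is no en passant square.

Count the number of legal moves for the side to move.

White to move; king on e8.
In check: yes, from the black queen on f8.
Legal moves: Kxf8, Kd7.
Count: 2.

2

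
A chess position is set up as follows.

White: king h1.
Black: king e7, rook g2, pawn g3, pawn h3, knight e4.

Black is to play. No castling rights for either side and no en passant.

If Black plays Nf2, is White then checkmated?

yes

After Nf2: white king on h1; in check: yes, from the black knight on f2.
King squares — g1: attacked by Rg2; g2: attacked by Ph3; h2: attacked by Rg2.
White has no legal moves → checkmate.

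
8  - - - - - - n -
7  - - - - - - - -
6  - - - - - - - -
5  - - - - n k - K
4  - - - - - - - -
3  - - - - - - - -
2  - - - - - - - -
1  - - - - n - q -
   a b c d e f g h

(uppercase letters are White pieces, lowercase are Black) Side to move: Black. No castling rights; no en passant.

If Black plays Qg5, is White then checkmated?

After Qg5: white king on h5; in check: yes, from the black queen on g5.
King squares — g4: attacked by Ne5; h4: attacked by Qg5; g5: attacked by Kf5; g6: attacked by Ne5; h6: attacked by Qg5.
White has no legal moves → checkmate.

yes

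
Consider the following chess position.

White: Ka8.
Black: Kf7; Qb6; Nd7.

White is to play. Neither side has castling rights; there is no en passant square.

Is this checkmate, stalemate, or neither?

White to move; white king on a8.
In check: no.
King squares — a7: attacked by Qb6; b7: attacked by Qb6; b8: attacked by Qb6.
Legal moves for White: none.
Not in check and no legal moves → stalemate.

stalemate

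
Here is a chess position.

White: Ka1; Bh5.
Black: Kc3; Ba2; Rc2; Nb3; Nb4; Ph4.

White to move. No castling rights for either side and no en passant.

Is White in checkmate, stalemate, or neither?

checkmate

White to move; white king on a1.
In check: yes, from the black knight on b3.
King squares — b1: attacked by Ba2; a2: attacked by Rc2; b2: attacked by Rc2.
Legal moves for White: none.
In check with no legal moves → checkmate.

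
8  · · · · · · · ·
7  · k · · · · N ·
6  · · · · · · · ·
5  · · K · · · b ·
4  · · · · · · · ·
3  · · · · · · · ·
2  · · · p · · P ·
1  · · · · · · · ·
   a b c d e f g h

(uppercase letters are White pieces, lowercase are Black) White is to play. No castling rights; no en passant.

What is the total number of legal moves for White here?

12

White to move; king on c5.
In check: no.
Legal moves: Ne8, Ne6, Nh5, Nf5, Kd6, Kd5, Kb5, Kd4, Kc4, Kb4, g3, g4.
Count: 12.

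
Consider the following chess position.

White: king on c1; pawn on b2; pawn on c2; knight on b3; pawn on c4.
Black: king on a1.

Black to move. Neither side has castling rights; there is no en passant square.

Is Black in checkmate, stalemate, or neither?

Black to move; black king on a1.
In check: yes, from the white knight on b3.
Legal moves for Black: Ka2.
Black is in check but has 1 legal move → neither.

neither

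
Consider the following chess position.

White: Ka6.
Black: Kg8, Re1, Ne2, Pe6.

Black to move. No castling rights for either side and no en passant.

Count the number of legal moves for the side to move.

19

Black to move; king on g8.
In check: no.
Legal moves: Kh8, Kf8, Kh7, Kg7, Kf7, Nf4, Nd4, Ng3, Nc3, Ng1, Nc1, Rh1, Rg1, Rf1, Rd1, Rc1, Rb1, Ra1+, e5.
Count: 19.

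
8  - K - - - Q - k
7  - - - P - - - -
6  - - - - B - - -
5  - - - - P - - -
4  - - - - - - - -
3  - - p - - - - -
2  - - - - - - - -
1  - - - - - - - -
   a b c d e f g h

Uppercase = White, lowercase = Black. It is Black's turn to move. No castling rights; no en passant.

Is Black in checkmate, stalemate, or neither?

Black to move; black king on h8.
In check: yes, from the white queen on f8.
King squares — g7: attacked by Qf8; h7: available; g8: attacked by Be6.
Legal moves for Black: Kh7.
Black is in check but has 1 legal move → neither.

neither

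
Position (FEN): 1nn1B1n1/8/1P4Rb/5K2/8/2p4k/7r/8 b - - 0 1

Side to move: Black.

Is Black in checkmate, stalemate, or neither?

Black to move; black king on h3.
In check: no.
Legal moves for Black include: Nge7+, Nf6, Nce7+, Na7, Nd6+, Nxb6, Nd7, Nc6, Na6, Bf8, Bg7, Bg5, Bf4, Be3, Bd2, Bc1, Kh4, Rg2, ... (list truncated; more exist).
Black has legal moves and is not in check → neither.

neither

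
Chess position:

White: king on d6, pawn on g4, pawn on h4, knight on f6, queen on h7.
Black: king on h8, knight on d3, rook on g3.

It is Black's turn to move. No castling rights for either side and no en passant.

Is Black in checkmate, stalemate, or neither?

Black to move; black king on h8.
In check: yes, from the white queen on h7.
King squares — g7: attacked by Qh7; h7: attacked by Nf6; g8: attacked by Nf6.
Legal moves for Black: none.
In check with no legal moves → checkmate.

checkmate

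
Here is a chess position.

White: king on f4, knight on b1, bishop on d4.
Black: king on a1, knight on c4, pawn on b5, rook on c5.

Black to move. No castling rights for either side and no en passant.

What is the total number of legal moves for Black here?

Black to move; king on a1.
In check: yes, from the white bishop on d4.
Legal moves: Ka2, Kxb1, Nb2.
Count: 3.

3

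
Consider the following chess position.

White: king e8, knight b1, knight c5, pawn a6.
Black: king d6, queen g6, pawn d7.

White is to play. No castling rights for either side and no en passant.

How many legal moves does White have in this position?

White to move; king on e8.
In check: yes, from the black queen on g6.
Legal moves: Kf8, Kd8.
Count: 2.

2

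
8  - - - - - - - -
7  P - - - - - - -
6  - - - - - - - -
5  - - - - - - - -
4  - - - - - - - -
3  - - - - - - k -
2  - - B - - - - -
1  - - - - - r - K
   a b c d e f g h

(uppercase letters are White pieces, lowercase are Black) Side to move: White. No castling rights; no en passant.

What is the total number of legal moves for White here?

White to move; king on h1.
In check: yes, from the black rook on f1.
Legal moves: none.
Count: 0.

0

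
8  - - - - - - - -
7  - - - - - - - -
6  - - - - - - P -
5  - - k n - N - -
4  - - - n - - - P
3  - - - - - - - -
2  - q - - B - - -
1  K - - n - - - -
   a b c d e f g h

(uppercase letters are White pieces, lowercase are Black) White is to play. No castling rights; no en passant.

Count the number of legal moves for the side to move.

White to move; king on a1.
In check: yes, from the black queen on b2.
Legal moves: none.
Count: 0.

0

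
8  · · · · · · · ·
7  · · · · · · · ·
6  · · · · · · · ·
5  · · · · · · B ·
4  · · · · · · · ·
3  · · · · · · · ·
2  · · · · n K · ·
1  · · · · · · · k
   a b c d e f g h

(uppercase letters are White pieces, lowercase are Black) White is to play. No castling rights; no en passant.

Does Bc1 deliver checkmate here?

no

After Bc1: black king on h1; in check: no.
Black is not in check, so this cannot be checkmate.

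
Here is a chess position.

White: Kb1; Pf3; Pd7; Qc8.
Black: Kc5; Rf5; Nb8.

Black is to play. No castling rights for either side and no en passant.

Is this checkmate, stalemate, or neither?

Black to move; black king on c5.
In check: yes, from the white queen on c8.
Legal moves for Black: Kd6, Kb6, Kd5, Kb5, Kd4, Kb4, Nc6.
Black is in check but has 7 legal moves → neither.

neither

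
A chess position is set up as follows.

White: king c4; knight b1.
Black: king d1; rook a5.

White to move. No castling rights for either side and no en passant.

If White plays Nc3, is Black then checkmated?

After Nc3: black king on d1; in check: yes, from the white knight on c3.
Black has 4 legal replies: Kd2, Kc2, Ke1, Kc1.
In check but a legal move exists → not checkmate.

no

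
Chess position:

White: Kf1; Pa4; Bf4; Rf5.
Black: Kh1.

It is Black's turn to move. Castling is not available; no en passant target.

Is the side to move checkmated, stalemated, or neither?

stalemate

Black to move; black king on h1.
In check: no.
King squares — g1: attacked by Kf1; g2: attacked by Kf1; h2: attacked by Bf4.
Legal moves for Black: none.
Not in check and no legal moves → stalemate.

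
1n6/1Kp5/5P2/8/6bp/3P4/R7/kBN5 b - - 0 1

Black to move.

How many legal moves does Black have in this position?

Black to move; king on a1.
In check: yes, from the white rook on a2.
Legal moves: Kxb1.
Count: 1.

1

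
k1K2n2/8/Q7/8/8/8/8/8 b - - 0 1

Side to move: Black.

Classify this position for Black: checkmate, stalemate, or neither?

Black to move; black king on a8.
In check: yes, from the white queen on a6.
King squares — a7: attacked by Qa6; b7: attacked by Qa6; b8: attacked by Kc8.
Legal moves for Black: none.
In check with no legal moves → checkmate.

checkmate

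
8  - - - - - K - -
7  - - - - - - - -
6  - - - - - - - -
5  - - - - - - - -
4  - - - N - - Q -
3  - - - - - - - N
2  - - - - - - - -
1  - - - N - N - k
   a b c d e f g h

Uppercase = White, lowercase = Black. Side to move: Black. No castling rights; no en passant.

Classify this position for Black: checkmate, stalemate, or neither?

Black to move; black king on h1.
In check: no.
King squares — g1: attacked by Nh3; g2: attacked by Qg4; h2: attacked by Nf1.
Legal moves for Black: none.
Not in check and no legal moves → stalemate.

stalemate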